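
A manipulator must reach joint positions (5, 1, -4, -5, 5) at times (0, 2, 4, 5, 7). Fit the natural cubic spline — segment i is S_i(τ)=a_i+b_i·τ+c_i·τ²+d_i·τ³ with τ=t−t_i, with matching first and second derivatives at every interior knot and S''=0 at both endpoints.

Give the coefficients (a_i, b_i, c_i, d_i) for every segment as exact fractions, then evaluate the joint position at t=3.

  seg 0: a=5 b=-465/256 c=0 d=-47/1024
  seg 1: a=1 b=-303/128 c=-141/512 d=107/1024
  seg 2: a=-4 b=-567/256 c=45/128 d=221/256
  seg 3: a=-5 b=69/64 c=753/256 d=-251/512
S(3) = -1575/1024

Δ: Δ0=-2, Δ1=-5/2, Δ2=-1, Δ3=5
row 1: diag=8, rhs=-3; c'=1/4, d'=-3/8
row 2: denom=6−2·1/4=11/2; d'=(9−2·-3/8)/(11/2)=39/22
row 3: denom=6−1·2/11=64/11; d'=(36−1·39/22)/(64/11)=753/128
back: M3=753/128
back: M2=39/22−2/11·753/128=45/64
back: M1=-3/8−1/4·45/64=-141/256
M: M0=0, M1=-141/256, M2=45/64, M3=753/128, M4=0
seg 0: a=5, c=M0/2=0, d=(M1−M0)/(6·2)=-47/1024, b=Δ0−h0·(2M0+M1)/6=-465/256
seg 1: a=1, c=M1/2=-141/512, d=(M2−M1)/(6·2)=107/1024, b=Δ1−h1·(2M1+M2)/6=-303/128
seg 2: a=-4, c=M2/2=45/128, d=(M3−M2)/(6·1)=221/256, b=Δ2−h2·(2M2+M3)/6=-567/256
seg 3: a=-5, c=M3/2=753/256, d=(M4−M3)/(6·2)=-251/512, b=Δ3−h3·(2M3+M4)/6=69/64
t_q=3 → seg 1, τ=1; S=1+-303/128·τ+-141/512·τ²+107/1024·τ³=-1575/1024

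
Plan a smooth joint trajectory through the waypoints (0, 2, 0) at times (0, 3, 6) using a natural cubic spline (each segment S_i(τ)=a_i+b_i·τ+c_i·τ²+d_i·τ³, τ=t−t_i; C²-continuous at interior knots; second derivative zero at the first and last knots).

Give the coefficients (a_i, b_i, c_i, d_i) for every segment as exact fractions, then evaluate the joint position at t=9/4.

  seg 0: a=0 b=1 c=0 d=-1/27
  seg 1: a=2 b=0 c=-1/3 d=1/27
S(9/4) = 117/64

Δ: Δ0=2/3, Δ1=-2/3
row 1: diag=12, rhs=-8; c'=1/4, d'=-2/3
back: M1=-2/3
M: M0=0, M1=-2/3, M2=0
seg 0: a=0, c=M0/2=0, d=(M1−M0)/(6·3)=-1/27, b=Δ0−h0·(2M0+M1)/6=1
seg 1: a=2, c=M1/2=-1/3, d=(M2−M1)/(6·3)=1/27, b=Δ1−h1·(2M1+M2)/6=0
t_q=9/4 → seg 0, τ=9/4; S=0+1·τ+0·τ²+-1/27·τ³=117/64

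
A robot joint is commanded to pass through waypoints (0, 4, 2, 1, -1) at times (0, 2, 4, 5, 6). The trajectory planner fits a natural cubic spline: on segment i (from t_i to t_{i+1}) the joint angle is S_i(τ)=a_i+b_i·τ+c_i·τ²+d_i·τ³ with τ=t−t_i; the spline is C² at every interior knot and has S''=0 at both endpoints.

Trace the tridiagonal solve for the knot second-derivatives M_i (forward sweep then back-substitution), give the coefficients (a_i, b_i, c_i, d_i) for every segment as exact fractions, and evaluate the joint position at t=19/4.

Δ: Δ0=2, Δ1=-1, Δ2=-1, Δ3=-2
row 1: diag=8, rhs=-18; c'=1/4, d'=-9/4
row 2: denom=6−2·1/4=11/2; d'=(0−2·-9/4)/(11/2)=9/11
row 3: denom=4−1·2/11=42/11; d'=(-6−1·9/11)/(42/11)=-25/14
back: M3=-25/14
back: M2=9/11−2/11·-25/14=8/7
back: M1=-9/4−1/4·8/7=-71/28
M: M0=0, M1=-71/28, M2=8/7, M3=-25/14, M4=0
seg 0: a=0, c=M0/2=0, d=(M1−M0)/(6·2)=-71/336, b=Δ0−h0·(2M0+M1)/6=239/84
seg 1: a=4, c=M1/2=-71/56, d=(M2−M1)/(6·2)=103/336, b=Δ1−h1·(2M1+M2)/6=13/42
seg 2: a=2, c=M2/2=4/7, d=(M3−M2)/(6·1)=-41/84, b=Δ2−h2·(2M2+M3)/6=-13/12
seg 3: a=1, c=M3/2=-25/28, d=(M4−M3)/(6·1)=25/84, b=Δ3−h3·(2M3+M4)/6=-59/42
t_q=19/4 → seg 2, τ=3/4; S=2+-13/12·τ+4/7·τ²+-41/84·τ³=2335/1792

  seg 0: a=0 b=239/84 c=0 d=-71/336
  seg 1: a=4 b=13/42 c=-71/56 d=103/336
  seg 2: a=2 b=-13/12 c=4/7 d=-41/84
  seg 3: a=1 b=-59/42 c=-25/28 d=25/84
S(19/4) = 2335/1792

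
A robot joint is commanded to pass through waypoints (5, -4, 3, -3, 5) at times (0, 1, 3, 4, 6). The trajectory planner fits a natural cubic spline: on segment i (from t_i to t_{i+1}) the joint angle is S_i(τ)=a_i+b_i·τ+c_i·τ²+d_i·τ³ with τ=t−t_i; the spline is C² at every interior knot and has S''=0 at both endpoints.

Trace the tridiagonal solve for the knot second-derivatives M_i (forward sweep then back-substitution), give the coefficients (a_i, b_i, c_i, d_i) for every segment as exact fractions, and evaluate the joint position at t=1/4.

Δ: Δ0=-9, Δ1=7/2, Δ2=-6, Δ3=4
row 1: diag=6, rhs=75; c'=1/3, d'=25/2
row 2: denom=6−2·1/3=16/3; d'=(-57−2·25/2)/(16/3)=-123/8
row 3: denom=6−1·3/16=93/16; d'=(60−1·-123/8)/(93/16)=402/31
back: M3=402/31
back: M2=-123/8−3/16·402/31=-552/31
back: M1=25/2−1/3·-552/31=1143/62
M: M0=0, M1=1143/62, M2=-552/31, M3=402/31, M4=0
seg 0: a=5, c=M0/2=0, d=(M1−M0)/(6·1)=381/124, b=Δ0−h0·(2M0+M1)/6=-1497/124
seg 1: a=-4, c=M1/2=1143/124, d=(M2−M1)/(6·2)=-749/248, b=Δ1−h1·(2M1+M2)/6=-177/62
seg 2: a=3, c=M2/2=-276/31, d=(M3−M2)/(6·1)=159/31, b=Δ2−h2·(2M2+M3)/6=-69/31
seg 3: a=-3, c=M3/2=201/31, d=(M4−M3)/(6·2)=-67/62, b=Δ3−h3·(2M3+M4)/6=-144/31
t_q=1/4 → seg 0, τ=1/4; S=5+-1497/124·τ+0·τ²+381/124·τ³=16109/7936

  seg 0: a=5 b=-1497/124 c=0 d=381/124
  seg 1: a=-4 b=-177/62 c=1143/124 d=-749/248
  seg 2: a=3 b=-69/31 c=-276/31 d=159/31
  seg 3: a=-3 b=-144/31 c=201/31 d=-67/62
S(1/4) = 16109/7936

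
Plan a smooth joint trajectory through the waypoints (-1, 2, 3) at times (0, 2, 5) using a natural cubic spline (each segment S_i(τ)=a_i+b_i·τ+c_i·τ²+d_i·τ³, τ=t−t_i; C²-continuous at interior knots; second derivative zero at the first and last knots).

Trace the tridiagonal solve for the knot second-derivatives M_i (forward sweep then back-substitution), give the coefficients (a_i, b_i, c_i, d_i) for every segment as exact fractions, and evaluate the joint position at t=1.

Δ: Δ0=3/2, Δ1=1/3
row 1: diag=10, rhs=-7; c'=3/10, d'=-7/10
back: M1=-7/10
M: M0=0, M1=-7/10, M2=0
seg 0: a=-1, c=M0/2=0, d=(M1−M0)/(6·2)=-7/120, b=Δ0−h0·(2M0+M1)/6=26/15
seg 1: a=2, c=M1/2=-7/20, d=(M2−M1)/(6·3)=7/180, b=Δ1−h1·(2M1+M2)/6=31/30
t_q=1 → seg 0, τ=1; S=-1+26/15·τ+0·τ²+-7/120·τ³=27/40

  seg 0: a=-1 b=26/15 c=0 d=-7/120
  seg 1: a=2 b=31/30 c=-7/20 d=7/180
S(1) = 27/40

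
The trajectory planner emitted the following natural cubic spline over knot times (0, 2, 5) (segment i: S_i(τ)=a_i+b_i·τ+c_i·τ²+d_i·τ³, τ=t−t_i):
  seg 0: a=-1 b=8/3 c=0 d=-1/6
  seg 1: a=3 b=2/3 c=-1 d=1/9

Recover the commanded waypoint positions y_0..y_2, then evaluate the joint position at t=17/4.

y_0=-1 y_1=3 y_2=-1
S(17/4) = 45/64

y_0 = S_0(0) = a_0 = -1
y_1 = S_1(0) = a_1 = 3
y_2 = S_1(3) = -1
t_q=17/4 is in segment 1 (τ=9/4); S_1(τ)=45/64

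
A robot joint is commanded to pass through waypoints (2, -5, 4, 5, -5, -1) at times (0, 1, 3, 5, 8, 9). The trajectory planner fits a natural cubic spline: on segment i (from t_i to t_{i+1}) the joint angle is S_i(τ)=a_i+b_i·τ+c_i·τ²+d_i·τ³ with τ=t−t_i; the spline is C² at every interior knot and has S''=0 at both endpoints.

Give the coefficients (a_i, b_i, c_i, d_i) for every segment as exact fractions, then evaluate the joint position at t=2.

Δ: Δ0=-7, Δ1=9/2, Δ2=1/2, Δ3=-10/3, Δ4=4
row 1: diag=6, rhs=69; c'=1/3, d'=23/2
row 2: denom=8−2·1/3=22/3; d'=(-24−2·23/2)/(22/3)=-141/22
row 3: denom=10−2·3/11=104/11; d'=(-23−2·-141/22)/(104/11)=-14/13
row 4: denom=8−3·33/104=733/104; d'=(44−3·-14/13)/(733/104)=4912/733
back: M4=4912/733
back: M3=-14/13−33/104·4912/733=-2348/733
back: M2=-141/22−3/11·-2348/733=-8115/1466
back: M1=23/2−1/3·-8115/1466=9782/733
M: M0=0, M1=9782/733, M2=-8115/1466, M3=-2348/733, M4=4912/733, M5=0
seg 0: a=2, c=M0/2=0, d=(M1−M0)/(6·1)=4891/2199, b=Δ0−h0·(2M0+M1)/6=-20284/2199
seg 1: a=-5, c=M1/2=4891/733, d=(M2−M1)/(6·2)=-27679/17592, b=Δ1−h1·(2M1+M2)/6=-5611/2199
seg 2: a=4, c=M2/2=-8115/2932, d=(M3−M2)/(6·2)=3419/17592, b=Δ2−h2·(2M2+M3)/6=23125/4398
seg 3: a=5, c=M3/2=-1174/733, d=(M4−M3)/(6·3)=1210/2199, b=Δ3−h3·(2M3+M4)/6=-7654/2199
seg 4: a=-5, c=M4/2=2456/733, d=(M5−M4)/(6·1)=-2456/2199, b=Δ4−h4·(2M4+M5)/6=3884/2199
t_q=2 → seg 1, τ=1; S=-5+-5611/2199·τ+4891/733·τ²+-27679/17592·τ³=-14381/5864

  seg 0: a=2 b=-20284/2199 c=0 d=4891/2199
  seg 1: a=-5 b=-5611/2199 c=4891/733 d=-27679/17592
  seg 2: a=4 b=23125/4398 c=-8115/2932 d=3419/17592
  seg 3: a=5 b=-7654/2199 c=-1174/733 d=1210/2199
  seg 4: a=-5 b=3884/2199 c=2456/733 d=-2456/2199
S(2) = -14381/5864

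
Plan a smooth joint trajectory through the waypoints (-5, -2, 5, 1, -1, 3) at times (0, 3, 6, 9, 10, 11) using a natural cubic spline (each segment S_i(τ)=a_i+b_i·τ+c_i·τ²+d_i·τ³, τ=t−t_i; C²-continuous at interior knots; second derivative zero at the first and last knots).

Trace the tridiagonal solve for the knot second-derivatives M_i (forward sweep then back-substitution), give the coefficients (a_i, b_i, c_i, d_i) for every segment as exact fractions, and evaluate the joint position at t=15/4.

  seg 0: a=-5 b=60/139 c=0 d=79/1251
  seg 1: a=-2 b=297/139 c=79/139 d=-629/3753
  seg 2: a=5 b=142/139 c=-392/417 d=194/3753
  seg 3: a=1 b=-448/139 c=-66/139 d=236/139
  seg 4: a=-1 b=128/139 c=642/139 d=-214/139
S(15/4) = -1321/8896

Δ: Δ0=1, Δ1=7/3, Δ2=-4/3, Δ3=-2, Δ4=4
row 1: diag=12, rhs=8; c'=1/4, d'=2/3
row 2: denom=12−3·1/4=45/4; d'=(-22−3·2/3)/(45/4)=-32/15
row 3: denom=8−3·4/15=36/5; d'=(-4−3·-32/15)/(36/5)=1/3
row 4: denom=4−1·5/36=139/36; d'=(36−1·1/3)/(139/36)=1284/139
back: M4=1284/139
back: M3=1/3−5/36·1284/139=-132/139
back: M2=-32/15−4/15·-132/139=-784/417
back: M1=2/3−1/4·-784/417=158/139
M: M0=0, M1=158/139, M2=-784/417, M3=-132/139, M4=1284/139, M5=0
seg 0: a=-5, c=M0/2=0, d=(M1−M0)/(6·3)=79/1251, b=Δ0−h0·(2M0+M1)/6=60/139
seg 1: a=-2, c=M1/2=79/139, d=(M2−M1)/(6·3)=-629/3753, b=Δ1−h1·(2M1+M2)/6=297/139
seg 2: a=5, c=M2/2=-392/417, d=(M3−M2)/(6·3)=194/3753, b=Δ2−h2·(2M2+M3)/6=142/139
seg 3: a=1, c=M3/2=-66/139, d=(M4−M3)/(6·1)=236/139, b=Δ3−h3·(2M3+M4)/6=-448/139
seg 4: a=-1, c=M4/2=642/139, d=(M5−M4)/(6·1)=-214/139, b=Δ4−h4·(2M4+M5)/6=128/139
t_q=15/4 → seg 1, τ=3/4; S=-2+297/139·τ+79/139·τ²+-629/3753·τ³=-1321/8896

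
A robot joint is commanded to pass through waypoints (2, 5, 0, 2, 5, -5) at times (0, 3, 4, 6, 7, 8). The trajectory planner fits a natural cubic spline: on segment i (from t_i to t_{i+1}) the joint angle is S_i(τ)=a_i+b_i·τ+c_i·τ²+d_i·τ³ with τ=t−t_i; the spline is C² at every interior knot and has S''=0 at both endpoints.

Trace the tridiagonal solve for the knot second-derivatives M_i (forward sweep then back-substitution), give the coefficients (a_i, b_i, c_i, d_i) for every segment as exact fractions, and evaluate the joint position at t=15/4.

  seg 0: a=2 b=3437/953 c=0 d=-276/953
  seg 1: a=5 b=-4015/953 c=-2484/953 d=1734/953
  seg 2: a=0 b=-3781/953 c=2718/953 d=-351/1906
  seg 3: a=2 b=4985/953 c=1665/953 d=-3791/953
  seg 4: a=5 b=-3058/953 c=-9708/953 d=3236/953
S(15/4) = 34817/30496

Δ: Δ0=1, Δ1=-5, Δ2=1, Δ3=3, Δ4=-10
row 1: diag=8, rhs=-36; c'=1/8, d'=-9/2
row 2: denom=6−1·1/8=47/8; d'=(36−1·-9/2)/(47/8)=324/47
row 3: denom=6−2·16/47=250/47; d'=(12−2·324/47)/(250/47)=-42/125
row 4: denom=4−1·47/250=953/250; d'=(-78−1·-42/125)/(953/250)=-19416/953
back: M4=-19416/953
back: M3=-42/125−47/250·-19416/953=3330/953
back: M2=324/47−16/47·3330/953=5436/953
back: M1=-9/2−1/8·5436/953=-4968/953
M: M0=0, M1=-4968/953, M2=5436/953, M3=3330/953, M4=-19416/953, M5=0
seg 0: a=2, c=M0/2=0, d=(M1−M0)/(6·3)=-276/953, b=Δ0−h0·(2M0+M1)/6=3437/953
seg 1: a=5, c=M1/2=-2484/953, d=(M2−M1)/(6·1)=1734/953, b=Δ1−h1·(2M1+M2)/6=-4015/953
seg 2: a=0, c=M2/2=2718/953, d=(M3−M2)/(6·2)=-351/1906, b=Δ2−h2·(2M2+M3)/6=-3781/953
seg 3: a=2, c=M3/2=1665/953, d=(M4−M3)/(6·1)=-3791/953, b=Δ3−h3·(2M3+M4)/6=4985/953
seg 4: a=5, c=M4/2=-9708/953, d=(M5−M4)/(6·1)=3236/953, b=Δ4−h4·(2M4+M5)/6=-3058/953
t_q=15/4 → seg 1, τ=3/4; S=5+-4015/953·τ+-2484/953·τ²+1734/953·τ³=34817/30496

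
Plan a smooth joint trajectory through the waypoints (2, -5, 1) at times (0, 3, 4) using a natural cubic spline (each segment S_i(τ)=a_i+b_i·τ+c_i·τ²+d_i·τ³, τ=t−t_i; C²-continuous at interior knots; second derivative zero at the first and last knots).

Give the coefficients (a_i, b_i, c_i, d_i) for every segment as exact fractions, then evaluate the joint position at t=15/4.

  seg 0: a=2 b=-131/24 c=0 d=25/72
  seg 1: a=-5 b=47/12 c=25/8 d=-25/24
S(15/4) = -381/512

Δ: Δ0=-7/3, Δ1=6
row 1: diag=8, rhs=50; c'=1/8, d'=25/4
back: M1=25/4
M: M0=0, M1=25/4, M2=0
seg 0: a=2, c=M0/2=0, d=(M1−M0)/(6·3)=25/72, b=Δ0−h0·(2M0+M1)/6=-131/24
seg 1: a=-5, c=M1/2=25/8, d=(M2−M1)/(6·1)=-25/24, b=Δ1−h1·(2M1+M2)/6=47/12
t_q=15/4 → seg 1, τ=3/4; S=-5+47/12·τ+25/8·τ²+-25/24·τ³=-381/512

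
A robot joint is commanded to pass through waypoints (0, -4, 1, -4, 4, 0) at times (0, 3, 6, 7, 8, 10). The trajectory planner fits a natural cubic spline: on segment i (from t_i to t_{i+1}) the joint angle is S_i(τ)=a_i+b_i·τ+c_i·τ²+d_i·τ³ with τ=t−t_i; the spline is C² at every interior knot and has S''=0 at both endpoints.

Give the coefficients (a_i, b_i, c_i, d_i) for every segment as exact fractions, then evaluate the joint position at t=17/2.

  seg 0: a=0 b=-6346/1929 c=0 d=1258/5787
  seg 1: a=-4 b=4976/1929 c=1258/643 d=-4361/5787
  seg 2: a=1 b=-11629/1929 c=-3103/643 d=11293/1929
  seg 3: a=-4 b=3632/1929 c=8190/643 d=-12770/1929
  seg 4: a=4 b=14462/1929 c=-4580/643 d=2290/1929
S(17/2) = 15731/2572

Δ: Δ0=-4/3, Δ1=5/3, Δ2=-5, Δ3=8, Δ4=-2
row 1: diag=12, rhs=18; c'=1/4, d'=3/2
row 2: denom=8−3·1/4=29/4; d'=(-40−3·3/2)/(29/4)=-178/29
row 3: denom=4−1·4/29=112/29; d'=(78−1·-178/29)/(112/29)=305/14
row 4: denom=6−1·29/112=643/112; d'=(-60−1·305/14)/(643/112)=-9160/643
back: M4=-9160/643
back: M3=305/14−29/112·-9160/643=16380/643
back: M2=-178/29−4/29·16380/643=-6206/643
back: M1=3/2−1/4·-6206/643=2516/643
M: M0=0, M1=2516/643, M2=-6206/643, M3=16380/643, M4=-9160/643, M5=0
seg 0: a=0, c=M0/2=0, d=(M1−M0)/(6·3)=1258/5787, b=Δ0−h0·(2M0+M1)/6=-6346/1929
seg 1: a=-4, c=M1/2=1258/643, d=(M2−M1)/(6·3)=-4361/5787, b=Δ1−h1·(2M1+M2)/6=4976/1929
seg 2: a=1, c=M2/2=-3103/643, d=(M3−M2)/(6·1)=11293/1929, b=Δ2−h2·(2M2+M3)/6=-11629/1929
seg 3: a=-4, c=M3/2=8190/643, d=(M4−M3)/(6·1)=-12770/1929, b=Δ3−h3·(2M3+M4)/6=3632/1929
seg 4: a=4, c=M4/2=-4580/643, d=(M5−M4)/(6·2)=2290/1929, b=Δ4−h4·(2M4+M5)/6=14462/1929
t_q=17/2 → seg 4, τ=1/2; S=4+14462/1929·τ+-4580/643·τ²+2290/1929·τ³=15731/2572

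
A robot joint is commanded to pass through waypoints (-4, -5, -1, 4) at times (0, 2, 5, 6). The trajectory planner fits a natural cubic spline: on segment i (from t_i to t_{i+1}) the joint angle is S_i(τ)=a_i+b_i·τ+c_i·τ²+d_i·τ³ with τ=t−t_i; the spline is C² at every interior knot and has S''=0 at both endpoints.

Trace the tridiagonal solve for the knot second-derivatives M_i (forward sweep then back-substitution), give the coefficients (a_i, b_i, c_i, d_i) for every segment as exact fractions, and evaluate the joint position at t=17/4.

  seg 0: a=-4 b=-257/426 c=0 d=11/426
  seg 1: a=-5 b=-125/426 c=11/71 d=55/426
  seg 2: a=-1 b=878/213 c=187/142 d=-187/426
S(17/4) = -30947/9088

Δ: Δ0=-1/2, Δ1=4/3, Δ2=5
row 1: diag=10, rhs=11; c'=3/10, d'=11/10
row 2: denom=8−3·3/10=71/10; d'=(22−3·11/10)/(71/10)=187/71
back: M2=187/71
back: M1=11/10−3/10·187/71=22/71
M: M0=0, M1=22/71, M2=187/71, M3=0
seg 0: a=-4, c=M0/2=0, d=(M1−M0)/(6·2)=11/426, b=Δ0−h0·(2M0+M1)/6=-257/426
seg 1: a=-5, c=M1/2=11/71, d=(M2−M1)/(6·3)=55/426, b=Δ1−h1·(2M1+M2)/6=-125/426
seg 2: a=-1, c=M2/2=187/142, d=(M3−M2)/(6·1)=-187/426, b=Δ2−h2·(2M2+M3)/6=878/213
t_q=17/4 → seg 1, τ=9/4; S=-5+-125/426·τ+11/71·τ²+55/426·τ³=-30947/9088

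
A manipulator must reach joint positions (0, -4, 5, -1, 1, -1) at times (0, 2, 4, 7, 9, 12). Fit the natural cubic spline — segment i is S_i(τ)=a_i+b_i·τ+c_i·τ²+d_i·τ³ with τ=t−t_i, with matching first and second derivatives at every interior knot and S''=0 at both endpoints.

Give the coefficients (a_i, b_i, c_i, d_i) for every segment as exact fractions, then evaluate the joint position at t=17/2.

Δ: Δ0=-2, Δ1=9/2, Δ2=-2, Δ3=1, Δ4=-2/3
row 1: diag=8, rhs=39; c'=1/4, d'=39/8
row 2: denom=10−2·1/4=19/2; d'=(-39−2·39/8)/(19/2)=-195/38
row 3: denom=10−3·6/19=172/19; d'=(18−3·-195/38)/(172/19)=1269/344
row 4: denom=10−2·19/86=411/43; d'=(-10−2·1269/344)/(411/43)=-2989/1644
back: M4=-2989/1644
back: M3=1269/344−19/86·-2989/1644=6725/1644
back: M2=-195/38−6/19·6725/1644=-880/137
back: M1=39/8−1/4·-880/137=7103/1096
M: M0=0, M1=7103/1096, M2=-880/137, M3=6725/1644, M4=-2989/1644, M5=0
seg 0: a=0, c=M0/2=0, d=(M1−M0)/(6·2)=7103/13152, b=Δ0−h0·(2M0+M1)/6=-13679/3288
seg 1: a=-4, c=M1/2=7103/2192, d=(M2−M1)/(6·2)=-14143/13152, b=Δ1−h1·(2M1+M2)/6=3815/1644
seg 2: a=5, c=M2/2=-440/137, d=(M3−M2)/(6·3)=17285/29592, b=Δ2−h2·(2M2+M3)/6=7819/3288
seg 3: a=-1, c=M3/2=6725/3288, d=(M4−M3)/(6·2)=-1619/3288, b=Δ3−h3·(2M3+M4)/6=-1843/1644
seg 4: a=1, c=M4/2=-2989/3288, d=(M5−M4)/(6·3)=2989/29592, b=Δ4−h4·(2M4+M5)/6=631/548
t_q=17/2 → seg 3, τ=3/2; S=-1+-1843/1644·τ+6725/3288·τ²+-1619/3288·τ³=2267/8768

  seg 0: a=0 b=-13679/3288 c=0 d=7103/13152
  seg 1: a=-4 b=3815/1644 c=7103/2192 d=-14143/13152
  seg 2: a=5 b=7819/3288 c=-440/137 d=17285/29592
  seg 3: a=-1 b=-1843/1644 c=6725/3288 d=-1619/3288
  seg 4: a=1 b=631/548 c=-2989/3288 d=2989/29592
S(17/2) = 2267/8768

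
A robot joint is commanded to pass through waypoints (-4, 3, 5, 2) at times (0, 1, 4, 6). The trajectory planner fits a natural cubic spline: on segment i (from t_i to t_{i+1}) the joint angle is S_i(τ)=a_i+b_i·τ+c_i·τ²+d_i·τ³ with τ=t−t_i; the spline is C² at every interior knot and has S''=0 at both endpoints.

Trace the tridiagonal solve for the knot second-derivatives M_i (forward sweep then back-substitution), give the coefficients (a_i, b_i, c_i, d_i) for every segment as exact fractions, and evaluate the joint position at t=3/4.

Δ: Δ0=7, Δ1=2/3, Δ2=-3/2
row 1: diag=8, rhs=-38; c'=3/8, d'=-19/4
row 2: denom=10−3·3/8=71/8; d'=(-13−3·-19/4)/(71/8)=10/71
back: M2=10/71
back: M1=-19/4−3/8·10/71=-341/71
M: M0=0, M1=-341/71, M2=10/71, M3=0
seg 0: a=-4, c=M0/2=0, d=(M1−M0)/(6·1)=-341/426, b=Δ0−h0·(2M0+M1)/6=3323/426
seg 1: a=3, c=M1/2=-341/142, d=(M2−M1)/(6·3)=39/142, b=Δ1−h1·(2M1+M2)/6=1150/213
seg 2: a=5, c=M2/2=5/71, d=(M3−M2)/(6·2)=-5/426, b=Δ2−h2·(2M2+M3)/6=-679/426
t_q=3/4 → seg 0, τ=3/4; S=-4+3323/426·τ+0·τ²+-341/426·τ³=13747/9088

  seg 0: a=-4 b=3323/426 c=0 d=-341/426
  seg 1: a=3 b=1150/213 c=-341/142 d=39/142
  seg 2: a=5 b=-679/426 c=5/71 d=-5/426
S(3/4) = 13747/9088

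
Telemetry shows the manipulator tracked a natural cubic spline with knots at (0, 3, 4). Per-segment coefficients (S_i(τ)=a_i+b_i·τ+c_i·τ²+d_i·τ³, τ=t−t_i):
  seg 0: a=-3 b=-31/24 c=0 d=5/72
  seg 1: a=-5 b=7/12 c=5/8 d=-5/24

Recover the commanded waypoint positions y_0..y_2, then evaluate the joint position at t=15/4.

y_0=-3 y_1=-5 y_2=-4
S(15/4) = -2201/512

y_0 = S_0(0) = a_0 = -3
y_1 = S_1(0) = a_1 = -5
y_2 = S_1(1) = -4
t_q=15/4 is in segment 1 (τ=3/4); S_1(τ)=-2201/512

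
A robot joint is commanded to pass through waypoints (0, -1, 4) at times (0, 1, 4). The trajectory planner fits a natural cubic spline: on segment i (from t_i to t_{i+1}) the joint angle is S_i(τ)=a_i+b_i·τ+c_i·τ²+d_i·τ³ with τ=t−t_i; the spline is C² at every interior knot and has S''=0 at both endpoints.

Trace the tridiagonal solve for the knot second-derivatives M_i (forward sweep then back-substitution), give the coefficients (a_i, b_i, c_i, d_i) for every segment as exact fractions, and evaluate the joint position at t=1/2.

  seg 0: a=0 b=-4/3 c=0 d=1/3
  seg 1: a=-1 b=-1/3 c=1 d=-1/9
S(1/2) = -5/8

Δ: Δ0=-1, Δ1=5/3
row 1: diag=8, rhs=16; c'=3/8, d'=2
back: M1=2
M: M0=0, M1=2, M2=0
seg 0: a=0, c=M0/2=0, d=(M1−M0)/(6·1)=1/3, b=Δ0−h0·(2M0+M1)/6=-4/3
seg 1: a=-1, c=M1/2=1, d=(M2−M1)/(6·3)=-1/9, b=Δ1−h1·(2M1+M2)/6=-1/3
t_q=1/2 → seg 0, τ=1/2; S=0+-4/3·τ+0·τ²+1/3·τ³=-5/8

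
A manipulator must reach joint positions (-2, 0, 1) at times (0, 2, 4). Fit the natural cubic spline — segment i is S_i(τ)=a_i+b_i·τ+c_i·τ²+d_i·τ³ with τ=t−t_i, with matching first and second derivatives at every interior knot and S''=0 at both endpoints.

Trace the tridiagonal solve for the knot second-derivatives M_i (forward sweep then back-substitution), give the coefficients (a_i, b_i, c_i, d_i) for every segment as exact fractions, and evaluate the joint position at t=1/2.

Δ: Δ0=1, Δ1=1/2
row 1: diag=8, rhs=-3; c'=1/4, d'=-3/8
back: M1=-3/8
M: M0=0, M1=-3/8, M2=0
seg 0: a=-2, c=M0/2=0, d=(M1−M0)/(6·2)=-1/32, b=Δ0−h0·(2M0+M1)/6=9/8
seg 1: a=0, c=M1/2=-3/16, d=(M2−M1)/(6·2)=1/32, b=Δ1−h1·(2M1+M2)/6=3/4
t_q=1/2 → seg 0, τ=1/2; S=-2+9/8·τ+0·τ²+-1/32·τ³=-369/256

  seg 0: a=-2 b=9/8 c=0 d=-1/32
  seg 1: a=0 b=3/4 c=-3/16 d=1/32
S(1/2) = -369/256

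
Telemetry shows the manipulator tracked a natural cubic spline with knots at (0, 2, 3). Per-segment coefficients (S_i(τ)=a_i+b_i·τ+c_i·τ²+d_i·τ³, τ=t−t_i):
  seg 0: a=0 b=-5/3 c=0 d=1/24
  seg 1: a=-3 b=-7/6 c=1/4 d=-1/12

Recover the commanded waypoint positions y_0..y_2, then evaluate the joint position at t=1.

y_0=0 y_1=-3 y_2=-4
S(1) = -13/8

y_0 = S_0(0) = a_0 = 0
y_1 = S_1(0) = a_1 = -3
y_2 = S_1(1) = -4
t_q=1 is in segment 0 (τ=1); S_0(τ)=-13/8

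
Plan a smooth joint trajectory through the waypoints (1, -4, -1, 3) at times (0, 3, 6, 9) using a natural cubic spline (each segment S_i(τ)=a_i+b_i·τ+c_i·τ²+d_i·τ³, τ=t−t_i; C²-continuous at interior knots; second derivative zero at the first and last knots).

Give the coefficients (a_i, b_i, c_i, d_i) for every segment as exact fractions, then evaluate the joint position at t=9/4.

  seg 0: a=1 b=-106/45 c=0 d=31/405
  seg 1: a=-4 b=-13/45 c=31/45 d=-7/81
  seg 2: a=-1 b=68/45 c=-4/45 d=4/405
S(9/4) = -1097/320

Δ: Δ0=-5/3, Δ1=1, Δ2=4/3
row 1: diag=12, rhs=16; c'=1/4, d'=4/3
row 2: denom=12−3·1/4=45/4; d'=(2−3·4/3)/(45/4)=-8/45
back: M2=-8/45
back: M1=4/3−1/4·-8/45=62/45
M: M0=0, M1=62/45, M2=-8/45, M3=0
seg 0: a=1, c=M0/2=0, d=(M1−M0)/(6·3)=31/405, b=Δ0−h0·(2M0+M1)/6=-106/45
seg 1: a=-4, c=M1/2=31/45, d=(M2−M1)/(6·3)=-7/81, b=Δ1−h1·(2M1+M2)/6=-13/45
seg 2: a=-1, c=M2/2=-4/45, d=(M3−M2)/(6·3)=4/405, b=Δ2−h2·(2M2+M3)/6=68/45
t_q=9/4 → seg 0, τ=9/4; S=1+-106/45·τ+0·τ²+31/405·τ³=-1097/320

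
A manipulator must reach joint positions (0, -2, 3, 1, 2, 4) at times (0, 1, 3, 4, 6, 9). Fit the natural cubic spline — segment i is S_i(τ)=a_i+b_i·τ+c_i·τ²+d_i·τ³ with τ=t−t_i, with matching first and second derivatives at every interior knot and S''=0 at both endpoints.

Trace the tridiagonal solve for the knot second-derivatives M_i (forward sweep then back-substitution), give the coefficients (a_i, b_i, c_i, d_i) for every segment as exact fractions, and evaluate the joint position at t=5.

  seg 0: a=0 b=-16453/5196 c=0 d=6061/5196
  seg 1: a=-2 b=865/2598 c=6061/1732 d=-12553/10392
  seg 2: a=3 b=-214/1299 c=-1623/433 d=2485/1299
  seg 3: a=1 b=-2497/1299 c=862/433 d=-4051/10392
  seg 4: a=2 b=3541/2598 c=-603/1732 d=67/1732
S(5) = 2351/3464

Δ: Δ0=-2, Δ1=5/2, Δ2=-2, Δ3=1/2, Δ4=2/3
row 1: diag=6, rhs=27; c'=1/3, d'=9/2
row 2: denom=6−2·1/3=16/3; d'=(-27−2·9/2)/(16/3)=-27/4
row 3: denom=6−1·3/16=93/16; d'=(15−1·-27/4)/(93/16)=116/31
row 4: denom=10−2·32/93=866/93; d'=(1−2·116/31)/(866/93)=-603/866
back: M4=-603/866
back: M3=116/31−32/93·-603/866=1724/433
back: M2=-27/4−3/16·1724/433=-3246/433
back: M1=9/2−1/3·-3246/433=6061/866
M: M0=0, M1=6061/866, M2=-3246/433, M3=1724/433, M4=-603/866, M5=0
seg 0: a=0, c=M0/2=0, d=(M1−M0)/(6·1)=6061/5196, b=Δ0−h0·(2M0+M1)/6=-16453/5196
seg 1: a=-2, c=M1/2=6061/1732, d=(M2−M1)/(6·2)=-12553/10392, b=Δ1−h1·(2M1+M2)/6=865/2598
seg 2: a=3, c=M2/2=-1623/433, d=(M3−M2)/(6·1)=2485/1299, b=Δ2−h2·(2M2+M3)/6=-214/1299
seg 3: a=1, c=M3/2=862/433, d=(M4−M3)/(6·2)=-4051/10392, b=Δ3−h3·(2M3+M4)/6=-2497/1299
seg 4: a=2, c=M4/2=-603/1732, d=(M5−M4)/(6·3)=67/1732, b=Δ4−h4·(2M4+M5)/6=3541/2598
t_q=5 → seg 3, τ=1; S=1+-2497/1299·τ+862/433·τ²+-4051/10392·τ³=2351/3464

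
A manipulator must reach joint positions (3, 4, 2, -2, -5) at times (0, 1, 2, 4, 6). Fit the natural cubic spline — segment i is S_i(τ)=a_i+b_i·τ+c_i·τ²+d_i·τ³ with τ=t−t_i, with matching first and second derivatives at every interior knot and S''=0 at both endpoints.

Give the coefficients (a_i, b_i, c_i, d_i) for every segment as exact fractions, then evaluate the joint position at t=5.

  seg 0: a=3 b=299/168 c=0 d=-131/168
  seg 1: a=4 b=-47/84 c=-131/56 d=151/168
  seg 2: a=2 b=-61/24 c=5/14 d=-29/672
  seg 3: a=-2 b=-137/84 c=11/112 d=-11/672
S(5) = -795/224

Δ: Δ0=1, Δ1=-2, Δ2=-2, Δ3=-3/2
row 1: diag=4, rhs=-18; c'=1/4, d'=-9/2
row 2: denom=6−1·1/4=23/4; d'=(0−1·-9/2)/(23/4)=18/23
row 3: denom=8−2·8/23=168/23; d'=(3−2·18/23)/(168/23)=11/56
back: M3=11/56
back: M2=18/23−8/23·11/56=5/7
back: M1=-9/2−1/4·5/7=-131/28
M: M0=0, M1=-131/28, M2=5/7, M3=11/56, M4=0
seg 0: a=3, c=M0/2=0, d=(M1−M0)/(6·1)=-131/168, b=Δ0−h0·(2M0+M1)/6=299/168
seg 1: a=4, c=M1/2=-131/56, d=(M2−M1)/(6·1)=151/168, b=Δ1−h1·(2M1+M2)/6=-47/84
seg 2: a=2, c=M2/2=5/14, d=(M3−M2)/(6·2)=-29/672, b=Δ2−h2·(2M2+M3)/6=-61/24
seg 3: a=-2, c=M3/2=11/112, d=(M4−M3)/(6·2)=-11/672, b=Δ3−h3·(2M3+M4)/6=-137/84
t_q=5 → seg 3, τ=1; S=-2+-137/84·τ+11/112·τ²+-11/672·τ³=-795/224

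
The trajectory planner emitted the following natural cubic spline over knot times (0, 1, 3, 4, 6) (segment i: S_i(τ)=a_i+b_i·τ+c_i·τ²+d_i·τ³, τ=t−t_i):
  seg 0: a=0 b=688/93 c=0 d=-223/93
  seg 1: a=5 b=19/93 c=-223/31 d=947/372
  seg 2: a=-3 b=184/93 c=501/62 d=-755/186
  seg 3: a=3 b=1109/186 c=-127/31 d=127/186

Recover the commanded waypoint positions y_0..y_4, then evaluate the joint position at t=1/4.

y_0=0 y_1=5 y_2=-3 y_3=3 y_4=4
S(1/4) = 3595/1984

y_0 = S_0(0) = a_0 = 0
y_1 = S_1(0) = a_1 = 5
y_2 = S_2(0) = a_2 = -3
y_3 = S_3(0) = a_3 = 3
y_4 = S_3(2) = 4
t_q=1/4 is in segment 0 (τ=1/4); S_0(τ)=3595/1984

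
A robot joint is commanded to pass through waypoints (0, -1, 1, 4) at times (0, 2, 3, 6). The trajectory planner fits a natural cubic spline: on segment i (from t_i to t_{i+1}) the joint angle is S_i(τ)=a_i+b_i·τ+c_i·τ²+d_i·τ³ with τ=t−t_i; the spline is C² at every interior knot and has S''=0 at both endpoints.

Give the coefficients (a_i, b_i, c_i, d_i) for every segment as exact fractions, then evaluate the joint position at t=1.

Δ: Δ0=-1/2, Δ1=2, Δ2=1
row 1: diag=6, rhs=15; c'=1/6, d'=5/2
row 2: denom=8−1·1/6=47/6; d'=(-6−1·5/2)/(47/6)=-51/47
back: M2=-51/47
back: M1=5/2−1/6·-51/47=126/47
M: M0=0, M1=126/47, M2=-51/47, M3=0
seg 0: a=0, c=M0/2=0, d=(M1−M0)/(6·2)=21/94, b=Δ0−h0·(2M0+M1)/6=-131/94
seg 1: a=-1, c=M1/2=63/47, d=(M2−M1)/(6·1)=-59/94, b=Δ1−h1·(2M1+M2)/6=121/94
seg 2: a=1, c=M2/2=-51/94, d=(M3−M2)/(6·3)=17/282, b=Δ2−h2·(2M2+M3)/6=98/47
t_q=1 → seg 0, τ=1; S=0+-131/94·τ+0·τ²+21/94·τ³=-55/47

  seg 0: a=0 b=-131/94 c=0 d=21/94
  seg 1: a=-1 b=121/94 c=63/47 d=-59/94
  seg 2: a=1 b=98/47 c=-51/94 d=17/282
S(1) = -55/47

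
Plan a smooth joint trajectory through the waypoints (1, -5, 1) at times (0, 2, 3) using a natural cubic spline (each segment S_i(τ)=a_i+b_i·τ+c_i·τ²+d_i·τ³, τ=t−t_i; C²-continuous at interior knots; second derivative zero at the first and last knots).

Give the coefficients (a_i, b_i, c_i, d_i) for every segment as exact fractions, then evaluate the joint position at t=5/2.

  seg 0: a=1 b=-6 c=0 d=3/4
  seg 1: a=-5 b=3 c=9/2 d=-3/2
S(5/2) = -41/16

Δ: Δ0=-3, Δ1=6
row 1: diag=6, rhs=54; c'=1/6, d'=9
back: M1=9
M: M0=0, M1=9, M2=0
seg 0: a=1, c=M0/2=0, d=(M1−M0)/(6·2)=3/4, b=Δ0−h0·(2M0+M1)/6=-6
seg 1: a=-5, c=M1/2=9/2, d=(M2−M1)/(6·1)=-3/2, b=Δ1−h1·(2M1+M2)/6=3
t_q=5/2 → seg 1, τ=1/2; S=-5+3·τ+9/2·τ²+-3/2·τ³=-41/16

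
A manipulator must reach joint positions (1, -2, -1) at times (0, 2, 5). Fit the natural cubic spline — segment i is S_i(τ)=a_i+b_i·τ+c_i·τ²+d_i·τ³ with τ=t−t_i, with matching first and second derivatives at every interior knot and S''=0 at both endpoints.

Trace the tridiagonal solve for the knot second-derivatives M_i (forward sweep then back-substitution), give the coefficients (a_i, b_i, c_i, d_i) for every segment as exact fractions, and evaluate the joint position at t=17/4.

Δ: Δ0=-3/2, Δ1=1/3
row 1: diag=10, rhs=11; c'=3/10, d'=11/10
back: M1=11/10
M: M0=0, M1=11/10, M2=0
seg 0: a=1, c=M0/2=0, d=(M1−M0)/(6·2)=11/120, b=Δ0−h0·(2M0+M1)/6=-28/15
seg 1: a=-2, c=M1/2=11/20, d=(M2−M1)/(6·3)=-11/180, b=Δ1−h1·(2M1+M2)/6=-23/30
t_q=17/4 → seg 1, τ=9/4; S=-2+-23/30·τ+11/20·τ²+-11/180·τ³=-419/256

  seg 0: a=1 b=-28/15 c=0 d=11/120
  seg 1: a=-2 b=-23/30 c=11/20 d=-11/180
S(17/4) = -419/256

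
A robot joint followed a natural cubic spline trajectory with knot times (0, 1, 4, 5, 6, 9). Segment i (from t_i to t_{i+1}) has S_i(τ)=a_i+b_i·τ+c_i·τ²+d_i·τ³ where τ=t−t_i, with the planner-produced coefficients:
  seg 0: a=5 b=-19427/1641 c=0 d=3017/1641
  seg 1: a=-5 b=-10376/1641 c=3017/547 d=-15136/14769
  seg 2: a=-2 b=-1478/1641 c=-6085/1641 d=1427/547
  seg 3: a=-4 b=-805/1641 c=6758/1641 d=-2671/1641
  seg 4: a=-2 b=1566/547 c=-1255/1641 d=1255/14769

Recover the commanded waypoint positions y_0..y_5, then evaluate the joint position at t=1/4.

y_0=5 y_1=-5 y_2=-2 y_3=-4 y_4=-2 y_5=2
S(1/4) = 72435/35008

y_0 = S_0(0) = a_0 = 5
y_1 = S_1(0) = a_1 = -5
y_2 = S_2(0) = a_2 = -2
y_3 = S_3(0) = a_3 = -4
y_4 = S_4(0) = a_4 = -2
y_5 = S_4(3) = 2
t_q=1/4 is in segment 0 (τ=1/4); S_0(τ)=72435/35008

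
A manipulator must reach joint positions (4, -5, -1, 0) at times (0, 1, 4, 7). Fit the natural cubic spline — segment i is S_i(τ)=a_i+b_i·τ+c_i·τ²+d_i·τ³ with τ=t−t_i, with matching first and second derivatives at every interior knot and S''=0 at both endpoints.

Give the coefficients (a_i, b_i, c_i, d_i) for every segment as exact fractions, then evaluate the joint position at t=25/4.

  seg 0: a=4 b=-910/87 c=0 d=127/87
  seg 1: a=-5 b=-529/87 c=127/29 d=-166/261
  seg 2: a=-1 b=263/87 c=-39/29 d=13/87
S(25/4) = 1291/1856

Δ: Δ0=-9, Δ1=4/3, Δ2=1/3
row 1: diag=8, rhs=62; c'=3/8, d'=31/4
row 2: denom=12−3·3/8=87/8; d'=(-6−3·31/4)/(87/8)=-78/29
back: M2=-78/29
back: M1=31/4−3/8·-78/29=254/29
M: M0=0, M1=254/29, M2=-78/29, M3=0
seg 0: a=4, c=M0/2=0, d=(M1−M0)/(6·1)=127/87, b=Δ0−h0·(2M0+M1)/6=-910/87
seg 1: a=-5, c=M1/2=127/29, d=(M2−M1)/(6·3)=-166/261, b=Δ1−h1·(2M1+M2)/6=-529/87
seg 2: a=-1, c=M2/2=-39/29, d=(M3−M2)/(6·3)=13/87, b=Δ2−h2·(2M2+M3)/6=263/87
t_q=25/4 → seg 2, τ=9/4; S=-1+263/87·τ+-39/29·τ²+13/87·τ³=1291/1856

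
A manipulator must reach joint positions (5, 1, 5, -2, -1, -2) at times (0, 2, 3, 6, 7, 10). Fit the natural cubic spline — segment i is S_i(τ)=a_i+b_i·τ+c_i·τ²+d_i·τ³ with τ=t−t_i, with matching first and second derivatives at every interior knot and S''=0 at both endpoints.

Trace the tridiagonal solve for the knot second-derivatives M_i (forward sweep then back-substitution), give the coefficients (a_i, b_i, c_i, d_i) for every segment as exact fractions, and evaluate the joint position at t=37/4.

Δ: Δ0=-2, Δ1=4, Δ2=-7/3, Δ3=1, Δ4=-1/3
row 1: diag=6, rhs=36; c'=1/6, d'=6
row 2: denom=8−1·1/6=47/6; d'=(-38−1·6)/(47/6)=-264/47
row 3: denom=8−3·18/47=322/47; d'=(20−3·-264/47)/(322/47)=866/161
row 4: denom=8−1·47/322=2529/322; d'=(-8−1·866/161)/(2529/322)=-1436/843
back: M4=-1436/843
back: M3=866/161−47/322·-1436/843=4744/843
back: M2=-264/47−18/47·4744/843=-2184/281
back: M1=6−1/6·-2184/281=2050/281
M: M0=0, M1=2050/281, M2=-2184/281, M3=4744/843, M4=-1436/843, M5=0
seg 0: a=5, c=M0/2=0, d=(M1−M0)/(6·2)=1025/1686, b=Δ0−h0·(2M0+M1)/6=-3736/843
seg 1: a=1, c=M1/2=1025/281, d=(M2−M1)/(6·1)=-2117/843, b=Δ1−h1·(2M1+M2)/6=2414/843
seg 2: a=5, c=M2/2=-1092/281, d=(M3−M2)/(6·3)=5648/7587, b=Δ2−h2·(2M2+M3)/6=2213/843
seg 3: a=-2, c=M3/2=2372/843, d=(M4−M3)/(6·1)=-1030/843, b=Δ3−h3·(2M3+M4)/6=-499/843
seg 4: a=-1, c=M4/2=-718/843, d=(M5−M4)/(6·3)=718/7587, b=Δ4−h4·(2M4+M5)/6=385/281
t_q=37/4 → seg 4, τ=9/4; S=-1+385/281·τ+-718/843·τ²+718/7587·τ³=-10351/8992

  seg 0: a=5 b=-3736/843 c=0 d=1025/1686
  seg 1: a=1 b=2414/843 c=1025/281 d=-2117/843
  seg 2: a=5 b=2213/843 c=-1092/281 d=5648/7587
  seg 3: a=-2 b=-499/843 c=2372/843 d=-1030/843
  seg 4: a=-1 b=385/281 c=-718/843 d=718/7587
S(37/4) = -10351/8992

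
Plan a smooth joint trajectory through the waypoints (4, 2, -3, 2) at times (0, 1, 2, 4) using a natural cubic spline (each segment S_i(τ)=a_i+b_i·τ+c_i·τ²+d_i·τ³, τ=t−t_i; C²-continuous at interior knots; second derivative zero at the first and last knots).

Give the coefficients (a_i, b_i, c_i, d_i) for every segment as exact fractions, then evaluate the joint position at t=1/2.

Δ: Δ0=-2, Δ1=-5, Δ2=5/2
row 1: diag=4, rhs=-18; c'=1/4, d'=-9/2
row 2: denom=6−1·1/4=23/4; d'=(45−1·-9/2)/(23/4)=198/23
back: M2=198/23
back: M1=-9/2−1/4·198/23=-153/23
M: M0=0, M1=-153/23, M2=198/23, M3=0
seg 0: a=4, c=M0/2=0, d=(M1−M0)/(6·1)=-51/46, b=Δ0−h0·(2M0+M1)/6=-41/46
seg 1: a=2, c=M1/2=-153/46, d=(M2−M1)/(6·1)=117/46, b=Δ1−h1·(2M1+M2)/6=-97/23
seg 2: a=-3, c=M2/2=99/23, d=(M3−M2)/(6·2)=-33/46, b=Δ2−h2·(2M2+M3)/6=-149/46
t_q=1/2 → seg 0, τ=1/2; S=4+-41/46·τ+0·τ²+-51/46·τ³=1257/368

  seg 0: a=4 b=-41/46 c=0 d=-51/46
  seg 1: a=2 b=-97/23 c=-153/46 d=117/46
  seg 2: a=-3 b=-149/46 c=99/23 d=-33/46
S(1/2) = 1257/368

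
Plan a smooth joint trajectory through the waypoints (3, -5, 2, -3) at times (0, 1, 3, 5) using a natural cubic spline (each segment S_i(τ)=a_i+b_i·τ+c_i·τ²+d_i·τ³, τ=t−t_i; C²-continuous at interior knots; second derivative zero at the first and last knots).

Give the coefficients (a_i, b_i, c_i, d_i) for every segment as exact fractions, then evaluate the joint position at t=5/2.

  seg 0: a=3 b=-114/11 c=0 d=26/11
  seg 1: a=-5 b=-36/11 c=78/11 d=-163/88
  seg 2: a=2 b=63/22 c=-177/44 d=59/88
S(5/2) = -145/704

Δ: Δ0=-8, Δ1=7/2, Δ2=-5/2
row 1: diag=6, rhs=69; c'=1/3, d'=23/2
row 2: denom=8−2·1/3=22/3; d'=(-36−2·23/2)/(22/3)=-177/22
back: M2=-177/22
back: M1=23/2−1/3·-177/22=156/11
M: M0=0, M1=156/11, M2=-177/22, M3=0
seg 0: a=3, c=M0/2=0, d=(M1−M0)/(6·1)=26/11, b=Δ0−h0·(2M0+M1)/6=-114/11
seg 1: a=-5, c=M1/2=78/11, d=(M2−M1)/(6·2)=-163/88, b=Δ1−h1·(2M1+M2)/6=-36/11
seg 2: a=2, c=M2/2=-177/44, d=(M3−M2)/(6·2)=59/88, b=Δ2−h2·(2M2+M3)/6=63/22
t_q=5/2 → seg 1, τ=3/2; S=-5+-36/11·τ+78/11·τ²+-163/88·τ³=-145/704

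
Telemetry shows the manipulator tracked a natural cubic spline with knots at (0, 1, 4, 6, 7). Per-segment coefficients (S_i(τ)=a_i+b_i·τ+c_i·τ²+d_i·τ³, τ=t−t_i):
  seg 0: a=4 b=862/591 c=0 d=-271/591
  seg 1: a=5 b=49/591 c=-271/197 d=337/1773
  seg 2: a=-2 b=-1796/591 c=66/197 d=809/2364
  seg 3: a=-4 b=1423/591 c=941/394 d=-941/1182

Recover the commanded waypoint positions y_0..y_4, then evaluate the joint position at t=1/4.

y_0=4 y_1=5 y_2=-2 y_3=-4 y_4=0
S(1/4) = 54939/12608

y_0 = S_0(0) = a_0 = 4
y_1 = S_1(0) = a_1 = 5
y_2 = S_2(0) = a_2 = -2
y_3 = S_3(0) = a_3 = -4
y_4 = S_3(1) = 0
t_q=1/4 is in segment 0 (τ=1/4); S_0(τ)=54939/12608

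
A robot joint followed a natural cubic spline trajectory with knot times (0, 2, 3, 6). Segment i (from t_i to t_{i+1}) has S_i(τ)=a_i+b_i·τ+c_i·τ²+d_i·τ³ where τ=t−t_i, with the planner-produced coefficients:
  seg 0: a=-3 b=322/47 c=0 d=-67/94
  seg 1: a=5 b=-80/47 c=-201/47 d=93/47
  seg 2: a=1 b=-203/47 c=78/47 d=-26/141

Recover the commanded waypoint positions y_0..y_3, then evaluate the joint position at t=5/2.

y_0 = S_0(0) = a_0 = -3
y_1 = S_1(0) = a_1 = 5
y_2 = S_2(0) = a_2 = 1
y_3 = S_2(3) = -2
t_q=5/2 is in segment 1 (τ=1/2); S_1(τ)=1251/376

y_0=-3 y_1=5 y_2=1 y_3=-2
S(5/2) = 1251/376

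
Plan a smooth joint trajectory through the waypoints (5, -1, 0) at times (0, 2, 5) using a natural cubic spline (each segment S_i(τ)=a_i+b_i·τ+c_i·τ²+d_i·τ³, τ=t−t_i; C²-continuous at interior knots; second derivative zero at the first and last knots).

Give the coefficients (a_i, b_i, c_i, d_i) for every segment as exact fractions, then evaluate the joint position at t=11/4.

Δ: Δ0=-3, Δ1=1/3
row 1: diag=10, rhs=20; c'=3/10, d'=2
back: M1=2
M: M0=0, M1=2, M2=0
seg 0: a=5, c=M0/2=0, d=(M1−M0)/(6·2)=1/6, b=Δ0−h0·(2M0+M1)/6=-11/3
seg 1: a=-1, c=M1/2=1, d=(M2−M1)/(6·3)=-1/9, b=Δ1−h1·(2M1+M2)/6=-5/3
t_q=11/4 → seg 1, τ=3/4; S=-1+-5/3·τ+1·τ²+-1/9·τ³=-111/64

  seg 0: a=5 b=-11/3 c=0 d=1/6
  seg 1: a=-1 b=-5/3 c=1 d=-1/9
S(11/4) = -111/64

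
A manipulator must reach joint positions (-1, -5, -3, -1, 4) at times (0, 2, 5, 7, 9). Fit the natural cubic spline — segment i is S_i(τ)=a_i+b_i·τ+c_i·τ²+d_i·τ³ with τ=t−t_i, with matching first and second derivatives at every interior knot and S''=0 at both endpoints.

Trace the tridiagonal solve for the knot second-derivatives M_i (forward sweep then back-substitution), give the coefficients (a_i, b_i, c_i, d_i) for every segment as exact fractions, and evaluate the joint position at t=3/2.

  seg 0: a=-1 b=-2675/1032 c=0 d=611/4128
  seg 1: a=-5 b=-421/516 c=611/688 d=-271/2064
  seg 2: a=-3 b=1997/2064 c=-101/344 d=1279/8256
  seg 3: a=-1 b=1705/1032 c=875/1376 d=-875/8256
S(3/2) = -48309/11008

Δ: Δ0=-2, Δ1=2/3, Δ2=1, Δ3=5/2
row 1: diag=10, rhs=16; c'=3/10, d'=8/5
row 2: denom=10−3·3/10=91/10; d'=(2−3·8/5)/(91/10)=-4/13
row 3: denom=8−2·20/91=688/91; d'=(9−2·-4/13)/(688/91)=875/688
back: M3=875/688
back: M2=-4/13−20/91·875/688=-101/172
back: M1=8/5−3/10·-101/172=611/344
M: M0=0, M1=611/344, M2=-101/172, M3=875/688, M4=0
seg 0: a=-1, c=M0/2=0, d=(M1−M0)/(6·2)=611/4128, b=Δ0−h0·(2M0+M1)/6=-2675/1032
seg 1: a=-5, c=M1/2=611/688, d=(M2−M1)/(6·3)=-271/2064, b=Δ1−h1·(2M1+M2)/6=-421/516
seg 2: a=-3, c=M2/2=-101/344, d=(M3−M2)/(6·2)=1279/8256, b=Δ2−h2·(2M2+M3)/6=1997/2064
seg 3: a=-1, c=M3/2=875/1376, d=(M4−M3)/(6·2)=-875/8256, b=Δ3−h3·(2M3+M4)/6=1705/1032
t_q=3/2 → seg 0, τ=3/2; S=-1+-2675/1032·τ+0·τ²+611/4128·τ³=-48309/11008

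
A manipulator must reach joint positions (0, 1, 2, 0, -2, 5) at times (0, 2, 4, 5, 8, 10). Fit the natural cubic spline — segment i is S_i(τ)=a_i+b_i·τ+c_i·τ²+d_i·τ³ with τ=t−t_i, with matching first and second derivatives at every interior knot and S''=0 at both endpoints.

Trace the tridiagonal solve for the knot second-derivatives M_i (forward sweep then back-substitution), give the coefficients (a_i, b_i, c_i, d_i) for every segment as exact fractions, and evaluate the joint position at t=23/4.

Δ: Δ0=1/2, Δ1=1/2, Δ2=-2, Δ3=-2/3, Δ4=7/2
row 1: diag=8, rhs=0; c'=1/4, d'=0
row 2: denom=6−2·1/4=11/2; d'=(-15−2·0)/(11/2)=-30/11
row 3: denom=8−1·2/11=86/11; d'=(8−1·-30/11)/(86/11)=59/43
row 4: denom=10−3·33/86=761/86; d'=(25−3·59/43)/(761/86)=1796/761
back: M4=1796/761
back: M3=59/43−33/86·1796/761=355/761
back: M2=-30/11−2/11·355/761=-2140/761
back: M1=0−1/4·-2140/761=535/761
M: M0=0, M1=535/761, M2=-2140/761, M3=355/761, M4=1796/761, M5=0
seg 0: a=0, c=M0/2=0, d=(M1−M0)/(6·2)=535/9132, b=Δ0−h0·(2M0+M1)/6=1213/4566
seg 1: a=1, c=M1/2=535/1522, d=(M2−M1)/(6·2)=-2675/9132, b=Δ1−h1·(2M1+M2)/6=4423/4566
seg 2: a=2, c=M2/2=-1070/761, d=(M3−M2)/(6·1)=2495/4566, b=Δ2−h2·(2M2+M3)/6=-5207/4566
seg 3: a=0, c=M3/2=355/1522, d=(M4−M3)/(6·3)=1441/13698, b=Δ3−h3·(2M3+M4)/6=-5281/2283
seg 4: a=-2, c=M4/2=898/761, d=(M5−M4)/(6·2)=-449/2283, b=Δ4−h4·(2M4+M5)/6=8797/4566
t_q=23/4 → seg 3, τ=3/4; S=0+-5281/2283·τ+355/1522·τ²+1441/13698·τ³=-151889/97408

  seg 0: a=0 b=1213/4566 c=0 d=535/9132
  seg 1: a=1 b=4423/4566 c=535/1522 d=-2675/9132
  seg 2: a=2 b=-5207/4566 c=-1070/761 d=2495/4566
  seg 3: a=0 b=-5281/2283 c=355/1522 d=1441/13698
  seg 4: a=-2 b=8797/4566 c=898/761 d=-449/2283
S(23/4) = -151889/97408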